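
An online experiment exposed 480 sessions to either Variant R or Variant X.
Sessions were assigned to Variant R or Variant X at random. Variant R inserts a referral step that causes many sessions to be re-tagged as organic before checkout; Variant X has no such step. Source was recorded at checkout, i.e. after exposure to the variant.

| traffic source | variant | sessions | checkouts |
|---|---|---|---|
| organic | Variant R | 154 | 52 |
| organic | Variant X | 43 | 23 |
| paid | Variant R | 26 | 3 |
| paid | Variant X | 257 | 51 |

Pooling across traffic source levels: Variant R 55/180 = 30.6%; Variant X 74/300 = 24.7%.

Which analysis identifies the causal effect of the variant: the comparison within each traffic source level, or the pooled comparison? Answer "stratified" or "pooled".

Within every traffic source level Variant X has the higher rate, yet pooled Variant R does — Simpson's reversal.
Traffic source is downstream of the variant. One should not condition on a consequence of treatment, so the overall rates are the right comparison.
Pooled: Variant R 30.6% vs Variant X 24.7%; Variant R is higher overall.

pooled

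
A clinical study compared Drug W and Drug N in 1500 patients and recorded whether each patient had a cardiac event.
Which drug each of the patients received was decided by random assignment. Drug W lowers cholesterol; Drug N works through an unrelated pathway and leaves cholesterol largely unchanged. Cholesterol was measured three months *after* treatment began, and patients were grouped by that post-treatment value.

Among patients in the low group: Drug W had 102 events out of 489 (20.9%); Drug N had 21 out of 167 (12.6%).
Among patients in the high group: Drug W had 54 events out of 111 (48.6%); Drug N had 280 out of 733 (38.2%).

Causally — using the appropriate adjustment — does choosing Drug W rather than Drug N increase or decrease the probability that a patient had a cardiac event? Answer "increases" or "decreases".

decreases

The distribution of cholesterol is itself part of what the drug does — it is an intermediate outcome. Holding it fixed would remove that part of the effect; the total effect is the pooled difference.
Pooled: Drug W 26.0% vs Drug N 33.4%; Drug W is lower overall.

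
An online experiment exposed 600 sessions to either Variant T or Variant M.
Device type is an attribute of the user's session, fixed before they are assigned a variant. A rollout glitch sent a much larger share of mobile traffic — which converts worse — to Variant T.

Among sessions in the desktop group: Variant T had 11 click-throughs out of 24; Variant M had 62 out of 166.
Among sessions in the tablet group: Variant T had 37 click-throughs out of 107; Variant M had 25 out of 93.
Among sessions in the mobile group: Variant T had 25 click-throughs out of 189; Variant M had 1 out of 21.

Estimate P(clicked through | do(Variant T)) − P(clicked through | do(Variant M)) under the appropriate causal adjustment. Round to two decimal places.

Here device type is a common cause — it drives both which variant a case falls under and the outcome. The crude comparison mixes populations; the stratum-specific rates are the causally relevant ones.
Adjusting over the population distribution of device type: 0.317·(0.458−0.373) + 0.333·(0.346−0.269) + 0.350·(0.132−0.048) = +0.082.

+0.08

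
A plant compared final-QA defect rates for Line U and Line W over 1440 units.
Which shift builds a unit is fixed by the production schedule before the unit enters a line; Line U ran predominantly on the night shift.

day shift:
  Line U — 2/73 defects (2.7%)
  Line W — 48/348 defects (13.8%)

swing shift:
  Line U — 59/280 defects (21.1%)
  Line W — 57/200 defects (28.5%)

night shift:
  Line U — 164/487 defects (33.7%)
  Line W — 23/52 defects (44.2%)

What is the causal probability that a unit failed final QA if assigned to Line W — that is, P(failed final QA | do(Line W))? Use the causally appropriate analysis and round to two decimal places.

Within every shift level Line U has the lower rate, yet pooled Line W does — Simpson's reversal.
Nothing the line does changes shift; the imbalance is an allocation artefact. With shift also predicting the outcome, the pooled figure is confounded, and the within-stratum comparison is the causal one.
Standardising Line W to the population shift mix: 0.292·48/348 + 0.333·57/200 + 0.374·23/52 = 0.301.

0.30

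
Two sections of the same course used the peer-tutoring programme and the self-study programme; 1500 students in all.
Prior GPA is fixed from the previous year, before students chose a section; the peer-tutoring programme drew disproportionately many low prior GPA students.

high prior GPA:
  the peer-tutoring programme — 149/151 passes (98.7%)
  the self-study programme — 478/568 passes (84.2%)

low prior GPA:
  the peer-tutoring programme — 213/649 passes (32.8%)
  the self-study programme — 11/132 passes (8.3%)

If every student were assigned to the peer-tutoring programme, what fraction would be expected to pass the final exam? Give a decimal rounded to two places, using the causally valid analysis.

0.64

The stratified and pooled comparisons disagree (the peer-tutoring programme wins within each prior GPA band; the self-study programme wins overall), so the answer turns on the causal role of prior GPA band.
Prior GPA band differs across teaching methods for reasons unrelated to any effect of the teaching method itself, and it separately predicts the outcome — a classic confounder. We must compare within prior GPA band levels.
Standardising the peer-tutoring programme to the population prior GPA band mix: 0.479·149/151 + 0.521·213/649 = 0.644.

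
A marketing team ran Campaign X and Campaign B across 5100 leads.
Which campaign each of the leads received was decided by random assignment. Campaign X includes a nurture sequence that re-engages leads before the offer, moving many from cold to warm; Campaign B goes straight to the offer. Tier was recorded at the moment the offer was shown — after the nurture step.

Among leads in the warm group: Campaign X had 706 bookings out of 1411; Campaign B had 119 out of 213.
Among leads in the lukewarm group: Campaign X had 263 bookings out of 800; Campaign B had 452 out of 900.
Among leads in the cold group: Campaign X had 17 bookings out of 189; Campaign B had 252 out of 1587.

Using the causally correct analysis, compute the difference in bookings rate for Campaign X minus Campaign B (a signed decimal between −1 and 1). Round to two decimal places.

Within every engagement tier level Campaign B has the higher rate, yet pooled Campaign X does — Simpson's reversal.
Because the campaign influences engagement tier, engagement tier is a post-treatment mediator, not a confounder. Stratifying on it would bias the estimate; the causal effect is the crude pooled difference.
The causal difference is the pooled difference: 0.411 − 0.305 = +0.106.

+0.11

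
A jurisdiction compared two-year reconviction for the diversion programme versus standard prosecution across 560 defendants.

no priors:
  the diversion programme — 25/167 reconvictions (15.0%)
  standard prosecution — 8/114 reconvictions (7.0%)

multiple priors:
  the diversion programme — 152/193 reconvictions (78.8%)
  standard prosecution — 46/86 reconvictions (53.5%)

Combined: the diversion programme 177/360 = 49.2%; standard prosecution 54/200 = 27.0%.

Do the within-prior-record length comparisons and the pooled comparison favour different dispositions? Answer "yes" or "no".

no

Within each prior-record length level (no priors 15.0% vs 7.0%; multiple priors 78.8% vs 53.5%), standard prosecution has the lower rate every time. Pooled: 49.2% vs 27.0% — standard prosecution has the lower rate overall. They agree.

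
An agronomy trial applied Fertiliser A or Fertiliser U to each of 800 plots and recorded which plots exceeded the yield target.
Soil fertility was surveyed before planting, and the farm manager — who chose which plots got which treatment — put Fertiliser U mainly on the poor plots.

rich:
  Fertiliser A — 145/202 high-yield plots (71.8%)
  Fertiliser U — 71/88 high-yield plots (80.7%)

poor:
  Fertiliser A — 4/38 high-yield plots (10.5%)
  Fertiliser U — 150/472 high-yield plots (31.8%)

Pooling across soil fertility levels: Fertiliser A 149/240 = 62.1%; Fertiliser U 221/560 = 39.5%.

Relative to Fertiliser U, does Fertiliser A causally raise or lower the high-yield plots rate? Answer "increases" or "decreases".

Since soil fertility is a pre-existing factor (not a product of the fertiliser) and it affects the outcome on its own, it is a confounder. The stratified rates, not the pooled rate, identify the causal effect.
Within each level — rich: 71.8% vs 80.7%; poor: 10.5% vs 31.8% — Fertiliser U is higher every time.

decreases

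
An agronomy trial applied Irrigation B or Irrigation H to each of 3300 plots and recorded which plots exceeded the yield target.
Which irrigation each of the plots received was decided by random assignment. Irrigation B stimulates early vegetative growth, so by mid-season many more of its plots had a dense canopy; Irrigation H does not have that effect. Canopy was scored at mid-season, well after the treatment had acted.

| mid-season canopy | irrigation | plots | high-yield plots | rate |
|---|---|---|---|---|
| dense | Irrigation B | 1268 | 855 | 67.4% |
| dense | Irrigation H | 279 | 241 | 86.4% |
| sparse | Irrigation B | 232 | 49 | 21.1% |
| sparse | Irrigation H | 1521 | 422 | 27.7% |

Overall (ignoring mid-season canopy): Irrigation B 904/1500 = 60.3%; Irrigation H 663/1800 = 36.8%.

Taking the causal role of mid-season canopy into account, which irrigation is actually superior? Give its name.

The stratified and pooled comparisons disagree (Irrigation H wins within each mid-season canopy; Irrigation B wins overall), so the answer turns on the causal role of mid-season canopy.
Stratifying would compare irrigations among plots the irrigations themselves sorted into mid-season canopy groups — a form of selection on an intermediate. The unconditioned pooled rates give the total causal effect.
Pooled: Irrigation B 60.3% vs Irrigation H 36.8%; Irrigation B is higher overall.

Irrigation B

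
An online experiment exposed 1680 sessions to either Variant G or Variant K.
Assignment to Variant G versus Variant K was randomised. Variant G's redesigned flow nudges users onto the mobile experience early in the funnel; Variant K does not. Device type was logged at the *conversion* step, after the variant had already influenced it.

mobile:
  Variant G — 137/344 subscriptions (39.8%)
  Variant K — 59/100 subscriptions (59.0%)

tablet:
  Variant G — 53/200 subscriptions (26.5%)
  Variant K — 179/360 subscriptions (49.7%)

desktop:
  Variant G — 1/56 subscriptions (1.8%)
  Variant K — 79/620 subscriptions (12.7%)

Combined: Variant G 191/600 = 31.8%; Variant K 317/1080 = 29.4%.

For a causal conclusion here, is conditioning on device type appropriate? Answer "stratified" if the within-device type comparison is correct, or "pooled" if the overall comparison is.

Variant K is higher inside every device type stratum but Variant G is higher in aggregate. Whether to stratify depends on how device type relates to the variant.
Device type is recorded after the variant and is itself shifted by it — it sits on the causal path from variant to outcome. Conditioning on a mediator would strip out part of the effect we want; the pooled comparison gives the total causal effect.
Pooled: Variant G 31.8% vs Variant K 29.4%; Variant G is higher overall.

pooled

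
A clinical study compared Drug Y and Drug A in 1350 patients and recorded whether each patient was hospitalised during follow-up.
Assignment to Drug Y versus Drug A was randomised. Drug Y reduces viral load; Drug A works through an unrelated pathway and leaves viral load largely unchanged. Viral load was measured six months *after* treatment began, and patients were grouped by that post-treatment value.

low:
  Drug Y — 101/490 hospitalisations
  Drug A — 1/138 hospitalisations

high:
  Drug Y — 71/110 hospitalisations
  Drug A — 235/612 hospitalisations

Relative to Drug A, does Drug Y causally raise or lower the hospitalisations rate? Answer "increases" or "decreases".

The viral load-specific comparison favours Drug A throughout, but the pooled figures favour Drug Y. The question is whether to condition on viral load.
Viral load here is a post-treatment variable shaped by the drug; conditioning on it would introduce bias rather than remove it. The overall comparison is the causal one.
Pooled: Drug Y 28.7% vs Drug A 31.5%; Drug Y is lower overall.

decreases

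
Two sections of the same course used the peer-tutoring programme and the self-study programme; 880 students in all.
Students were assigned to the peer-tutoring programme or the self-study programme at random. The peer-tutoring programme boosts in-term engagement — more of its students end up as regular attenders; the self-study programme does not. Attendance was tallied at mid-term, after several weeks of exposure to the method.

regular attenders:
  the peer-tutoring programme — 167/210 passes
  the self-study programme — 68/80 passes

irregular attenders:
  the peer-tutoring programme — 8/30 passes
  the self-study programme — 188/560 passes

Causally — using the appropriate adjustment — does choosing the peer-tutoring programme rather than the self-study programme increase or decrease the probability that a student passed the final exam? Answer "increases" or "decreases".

increases

Within every mid-term attendance level the self-study programme has the higher rate, yet pooled the peer-tutoring programme does — Simpson's reversal.
Mid-term attendance is recorded after the teaching method and is itself shifted by it — it sits on the causal path from teaching method to outcome. Conditioning on a mediator would strip out part of the effect we want; the pooled comparison gives the total causal effect.
Pooled: the peer-tutoring programme 72.9% vs the self-study programme 40.0%; the peer-tutoring programme is higher overall.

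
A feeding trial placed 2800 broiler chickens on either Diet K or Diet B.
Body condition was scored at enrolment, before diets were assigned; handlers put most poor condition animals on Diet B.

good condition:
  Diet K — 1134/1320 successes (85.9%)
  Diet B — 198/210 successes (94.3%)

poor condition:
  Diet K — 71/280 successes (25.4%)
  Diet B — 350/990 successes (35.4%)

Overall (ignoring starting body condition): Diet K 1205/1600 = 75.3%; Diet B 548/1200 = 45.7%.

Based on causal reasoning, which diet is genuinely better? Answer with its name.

Diet B is higher inside every starting body condition stratum but Diet K is higher in aggregate. Whether to stratify depends on how starting body condition relates to the diet.
The imbalance in starting body condition arose from how broiler chickens were allocated, not from anything the diet did; and starting body condition independently affects the outcome. The pooled gap is confounded — condition on starting body condition.
Within each level — good condition: 85.9% vs 94.3%; poor condition: 25.4% vs 35.4% — Diet B is higher every time.

Diet B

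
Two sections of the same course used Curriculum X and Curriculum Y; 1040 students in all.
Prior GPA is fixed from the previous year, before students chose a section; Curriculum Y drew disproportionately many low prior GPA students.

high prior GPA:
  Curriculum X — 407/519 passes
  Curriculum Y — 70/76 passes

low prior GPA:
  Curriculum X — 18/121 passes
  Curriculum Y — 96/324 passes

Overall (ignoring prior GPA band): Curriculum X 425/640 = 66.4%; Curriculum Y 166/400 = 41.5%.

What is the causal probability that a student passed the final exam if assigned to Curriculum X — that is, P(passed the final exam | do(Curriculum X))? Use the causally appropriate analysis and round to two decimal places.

0.51

Curriculum Y is higher inside every prior GPA band stratum but Curriculum X is higher in aggregate. Whether to stratify depends on how prior GPA band relates to the teaching method.
Prior GPA band differs across teaching methods for reasons unrelated to any effect of the teaching method itself, and it separately predicts the outcome — a classic confounder. We must compare within prior GPA band levels.
Standardising Curriculum X to the population prior GPA band mix: 0.572·407/519 + 0.428·18/121 = 0.512.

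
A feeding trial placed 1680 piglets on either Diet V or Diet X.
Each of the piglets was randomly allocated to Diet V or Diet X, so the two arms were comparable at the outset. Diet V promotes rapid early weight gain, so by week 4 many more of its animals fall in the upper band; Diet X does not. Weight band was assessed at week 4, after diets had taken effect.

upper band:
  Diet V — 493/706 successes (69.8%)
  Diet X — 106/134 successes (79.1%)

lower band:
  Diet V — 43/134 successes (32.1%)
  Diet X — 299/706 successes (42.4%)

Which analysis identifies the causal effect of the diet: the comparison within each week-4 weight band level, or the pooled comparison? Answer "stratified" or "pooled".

pooled

The stratified and pooled comparisons disagree (Diet X wins within each week-4 weight band; Diet V wins overall), so the answer turns on the causal role of week-4 weight band.
Week-4 weight band lies on the pathway diet → week-4 weight band → outcome, so adjusting for it blocks the indirect effect. For the total causal effect of diet, use the unadjusted pooled rates.
Pooled: Diet V 63.8% vs Diet X 48.2%; Diet V is higher overall.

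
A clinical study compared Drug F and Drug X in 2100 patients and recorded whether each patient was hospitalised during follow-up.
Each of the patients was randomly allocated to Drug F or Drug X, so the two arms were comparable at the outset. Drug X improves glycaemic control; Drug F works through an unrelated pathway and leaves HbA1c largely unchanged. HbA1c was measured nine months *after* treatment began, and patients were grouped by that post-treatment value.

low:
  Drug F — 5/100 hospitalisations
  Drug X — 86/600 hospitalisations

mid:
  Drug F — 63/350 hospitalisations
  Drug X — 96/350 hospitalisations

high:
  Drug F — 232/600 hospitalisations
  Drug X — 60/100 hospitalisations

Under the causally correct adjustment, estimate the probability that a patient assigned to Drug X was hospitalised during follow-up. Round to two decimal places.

0.23

The HbA1c-specific comparison favours Drug F throughout, but the pooled figures favour Drug X. The question is whether to condition on HbA1c.
HbA1c is downstream of the drug. One should not condition on a consequence of treatment, so the overall rates are the right comparison.
So P(outcome | do(Drug X)) is just the pooled rate for Drug X: 242/1050 = 0.230.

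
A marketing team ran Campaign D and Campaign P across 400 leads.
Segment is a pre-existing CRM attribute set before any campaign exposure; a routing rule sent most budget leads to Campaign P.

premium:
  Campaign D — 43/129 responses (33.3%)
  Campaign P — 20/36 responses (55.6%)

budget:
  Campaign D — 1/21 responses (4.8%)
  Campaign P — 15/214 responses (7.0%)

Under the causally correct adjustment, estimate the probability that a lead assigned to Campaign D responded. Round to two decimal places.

Campaign P is higher inside every customer segment stratum but Campaign D is higher in aggregate. Whether to stratify depends on how customer segment relates to the campaign.
Nothing the campaign does changes customer segment; the imbalance is an allocation artefact. With customer segment also predicting the outcome, the pooled figure is confounded, and the within-stratum comparison is the causal one.
Standardising Campaign D to the population customer segment mix: 0.412·43/129 + 0.588·1/21 = 0.165.

0.17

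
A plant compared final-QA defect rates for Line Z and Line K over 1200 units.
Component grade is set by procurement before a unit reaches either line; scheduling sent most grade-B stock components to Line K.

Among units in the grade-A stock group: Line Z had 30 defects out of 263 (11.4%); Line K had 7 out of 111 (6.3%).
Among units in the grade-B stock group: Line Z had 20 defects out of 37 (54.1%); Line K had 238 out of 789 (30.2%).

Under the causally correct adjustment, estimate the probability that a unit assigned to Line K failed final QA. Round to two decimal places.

Here component grade is a common cause — it drives both which line a case falls under and the outcome. The crude comparison mixes populations; the stratum-specific rates are the causally relevant ones.
Standardising Line K to the population component grade mix: 0.312·7/111 + 0.688·238/789 = 0.227.

0.23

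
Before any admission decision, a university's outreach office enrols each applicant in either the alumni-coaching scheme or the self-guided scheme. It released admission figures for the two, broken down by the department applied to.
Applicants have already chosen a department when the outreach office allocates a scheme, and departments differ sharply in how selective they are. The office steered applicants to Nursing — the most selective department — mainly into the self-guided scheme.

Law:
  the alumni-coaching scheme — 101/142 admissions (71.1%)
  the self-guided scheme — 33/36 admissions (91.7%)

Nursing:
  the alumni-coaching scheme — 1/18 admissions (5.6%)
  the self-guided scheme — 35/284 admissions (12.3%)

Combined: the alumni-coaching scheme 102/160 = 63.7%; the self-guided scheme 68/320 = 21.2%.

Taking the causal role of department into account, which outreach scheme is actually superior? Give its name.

The department-specific comparison favours the self-guided scheme throughout, but the pooled figures favour the alumni-coaching scheme. The question is whether to condition on department.
Here department is a common cause — it drives both which outreach scheme a case falls under and the outcome. The crude comparison mixes populations; the stratum-specific rates are the causally relevant ones.
Within each level — Law: 71.1% vs 91.7%; Nursing: 5.6% vs 12.3% — the self-guided scheme is higher every time.

the self-guided scheme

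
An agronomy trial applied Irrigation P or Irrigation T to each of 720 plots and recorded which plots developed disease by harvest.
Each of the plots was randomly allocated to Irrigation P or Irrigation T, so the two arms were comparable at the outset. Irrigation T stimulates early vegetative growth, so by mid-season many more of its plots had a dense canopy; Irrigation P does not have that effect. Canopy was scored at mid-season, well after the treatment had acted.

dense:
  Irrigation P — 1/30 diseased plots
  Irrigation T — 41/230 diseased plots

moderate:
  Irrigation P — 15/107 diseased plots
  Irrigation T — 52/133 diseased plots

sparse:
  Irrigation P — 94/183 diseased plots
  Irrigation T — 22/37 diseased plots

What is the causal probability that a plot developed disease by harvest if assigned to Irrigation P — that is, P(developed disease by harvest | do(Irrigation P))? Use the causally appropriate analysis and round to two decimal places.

The stratified and pooled comparisons disagree (Irrigation P wins within each mid-season canopy; Irrigation T wins overall), so the answer turns on the causal role of mid-season canopy.
Mid-season canopy lies on the pathway irrigation → mid-season canopy → outcome, so adjusting for it blocks the indirect effect. For the total causal effect of irrigation, use the unadjusted pooled rates.
So P(outcome | do(Irrigation P)) is just the pooled rate for Irrigation P: 110/320 = 0.344.

0.34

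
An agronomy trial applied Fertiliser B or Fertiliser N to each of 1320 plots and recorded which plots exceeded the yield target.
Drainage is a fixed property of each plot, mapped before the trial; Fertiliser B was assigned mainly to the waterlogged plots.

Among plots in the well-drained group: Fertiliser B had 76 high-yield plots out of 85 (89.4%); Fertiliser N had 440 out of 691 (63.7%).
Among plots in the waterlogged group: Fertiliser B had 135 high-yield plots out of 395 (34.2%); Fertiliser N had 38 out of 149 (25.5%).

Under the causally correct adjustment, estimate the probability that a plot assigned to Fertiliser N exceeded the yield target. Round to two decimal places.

0.48

Nothing the fertiliser does changes field drainage; the imbalance is an allocation artefact. With field drainage also predicting the outcome, the pooled figure is confounded, and the within-stratum comparison is the causal one.
Standardising Fertiliser N to the population field drainage mix: 0.588·440/691 + 0.412·38/149 = 0.479.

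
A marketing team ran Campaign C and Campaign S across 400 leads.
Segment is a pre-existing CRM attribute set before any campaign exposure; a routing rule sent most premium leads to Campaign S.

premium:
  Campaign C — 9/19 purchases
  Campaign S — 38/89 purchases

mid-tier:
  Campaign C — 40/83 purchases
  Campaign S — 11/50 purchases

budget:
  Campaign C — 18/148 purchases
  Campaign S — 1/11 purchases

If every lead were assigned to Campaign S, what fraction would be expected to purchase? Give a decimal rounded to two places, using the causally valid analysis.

Campaign C is higher inside every customer segment stratum but Campaign S is higher in aggregate. Whether to stratify depends on how customer segment relates to the campaign.
Here customer segment is a common cause — it drives both which campaign a case falls under and the outcome. The crude comparison mixes populations; the stratum-specific rates are the causally relevant ones.
Standardising Campaign S to the population customer segment mix: 0.270·38/89 + 0.333·11/50 + 0.398·1/11 = 0.225.

0.22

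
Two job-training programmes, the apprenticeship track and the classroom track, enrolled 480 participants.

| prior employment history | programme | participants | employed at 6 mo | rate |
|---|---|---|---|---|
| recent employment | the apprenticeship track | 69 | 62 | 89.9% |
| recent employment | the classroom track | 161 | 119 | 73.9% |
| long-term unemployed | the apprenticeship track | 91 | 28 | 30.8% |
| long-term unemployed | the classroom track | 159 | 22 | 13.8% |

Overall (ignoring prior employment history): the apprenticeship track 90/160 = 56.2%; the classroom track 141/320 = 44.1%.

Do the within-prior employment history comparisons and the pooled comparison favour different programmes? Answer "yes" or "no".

no

Within each prior employment history level (recent employment 89.9% vs 73.9%; long-term unemployed 30.8% vs 13.8%), the apprenticeship track has the higher rate every time. Pooled: 56.2% vs 44.1% — the apprenticeship track has the higher rate overall. They agree.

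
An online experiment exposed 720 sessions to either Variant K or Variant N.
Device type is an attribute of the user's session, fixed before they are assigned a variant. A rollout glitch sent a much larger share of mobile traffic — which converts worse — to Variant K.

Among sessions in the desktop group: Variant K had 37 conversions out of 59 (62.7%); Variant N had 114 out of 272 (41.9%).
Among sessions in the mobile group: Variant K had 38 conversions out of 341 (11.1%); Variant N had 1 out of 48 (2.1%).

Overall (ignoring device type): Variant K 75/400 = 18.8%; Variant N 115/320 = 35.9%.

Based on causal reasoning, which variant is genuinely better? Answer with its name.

Variant K

Device type differs across variants for reasons unrelated to any effect of the variant itself, and it separately predicts the outcome — a classic confounder. We must compare within device type levels.
Within each level — desktop: 62.7% vs 41.9%; mobile: 11.1% vs 2.1% — Variant K is higher every time.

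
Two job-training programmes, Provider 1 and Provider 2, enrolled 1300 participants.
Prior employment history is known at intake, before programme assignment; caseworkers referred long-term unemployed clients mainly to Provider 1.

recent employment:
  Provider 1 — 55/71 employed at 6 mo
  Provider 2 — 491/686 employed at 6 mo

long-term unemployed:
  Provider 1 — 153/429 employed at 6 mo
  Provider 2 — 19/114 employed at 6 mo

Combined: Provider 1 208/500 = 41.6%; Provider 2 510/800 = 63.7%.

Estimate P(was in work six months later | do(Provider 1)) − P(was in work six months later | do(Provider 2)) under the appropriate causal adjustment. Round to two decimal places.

Provider 1 is higher inside every prior employment history stratum but Provider 2 is higher in aggregate. Whether to stratify depends on how prior employment history relates to the programme.
Since prior employment history is a pre-existing factor (not a product of the programme) and it affects the outcome on its own, it is a confounder. The stratified rates, not the pooled rate, identify the causal effect.
Adjusting over the population distribution of prior employment history: 0.582·(0.775−0.716) + 0.418·(0.357−0.167) = +0.114.

+0.11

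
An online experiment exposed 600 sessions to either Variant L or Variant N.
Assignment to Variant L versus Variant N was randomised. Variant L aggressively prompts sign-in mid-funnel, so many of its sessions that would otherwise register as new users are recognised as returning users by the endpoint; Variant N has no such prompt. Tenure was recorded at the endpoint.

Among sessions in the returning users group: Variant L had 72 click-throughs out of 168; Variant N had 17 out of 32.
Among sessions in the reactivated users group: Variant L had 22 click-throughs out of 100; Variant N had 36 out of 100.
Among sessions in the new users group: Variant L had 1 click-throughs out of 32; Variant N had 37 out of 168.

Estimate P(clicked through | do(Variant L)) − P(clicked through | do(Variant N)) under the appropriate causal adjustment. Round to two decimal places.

User tenure lies on the pathway variant → user tenure → outcome, so adjusting for it blocks the indirect effect. For the total causal effect of variant, use the unadjusted pooled rates.
The causal difference is the pooled difference: 0.317 − 0.300 = +0.017.

+0.02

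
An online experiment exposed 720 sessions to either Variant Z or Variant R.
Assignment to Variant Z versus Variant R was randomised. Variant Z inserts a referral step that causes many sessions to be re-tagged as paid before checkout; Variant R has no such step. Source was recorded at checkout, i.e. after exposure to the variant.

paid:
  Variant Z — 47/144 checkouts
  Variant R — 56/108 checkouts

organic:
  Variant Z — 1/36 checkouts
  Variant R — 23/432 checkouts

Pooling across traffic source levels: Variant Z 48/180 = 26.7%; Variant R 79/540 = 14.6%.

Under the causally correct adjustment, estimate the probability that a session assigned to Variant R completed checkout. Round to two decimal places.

The traffic source-specific comparison favours Variant R throughout, but the pooled figures favour Variant Z. The question is whether to condition on traffic source.
Traffic source is recorded after the variant and is itself shifted by it — it sits on the causal path from variant to outcome. Conditioning on a mediator would strip out part of the effect we want; the pooled comparison gives the total causal effect.
So P(outcome | do(Variant R)) is just the pooled rate for Variant R: 79/540 = 0.146.

0.15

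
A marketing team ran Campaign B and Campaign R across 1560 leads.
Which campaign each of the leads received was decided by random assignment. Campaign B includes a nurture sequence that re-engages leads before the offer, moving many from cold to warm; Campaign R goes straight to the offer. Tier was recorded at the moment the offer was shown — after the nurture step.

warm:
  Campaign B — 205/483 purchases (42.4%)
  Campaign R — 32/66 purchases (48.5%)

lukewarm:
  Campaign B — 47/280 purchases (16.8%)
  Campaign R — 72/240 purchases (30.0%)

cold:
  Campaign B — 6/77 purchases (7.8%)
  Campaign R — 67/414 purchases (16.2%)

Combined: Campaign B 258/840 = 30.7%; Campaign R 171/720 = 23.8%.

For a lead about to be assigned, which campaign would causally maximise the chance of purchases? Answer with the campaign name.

The engagement tier-specific comparison favours Campaign R throughout, but the pooled figures favour Campaign B. The question is whether to condition on engagement tier.
The distribution of engagement tier is itself part of what the campaign does — it is an intermediate outcome. Holding it fixed would remove that part of the effect; the total effect is the pooled difference.
Pooled: Campaign B 30.7% vs Campaign R 23.8%; Campaign B is higher overall.

Campaign B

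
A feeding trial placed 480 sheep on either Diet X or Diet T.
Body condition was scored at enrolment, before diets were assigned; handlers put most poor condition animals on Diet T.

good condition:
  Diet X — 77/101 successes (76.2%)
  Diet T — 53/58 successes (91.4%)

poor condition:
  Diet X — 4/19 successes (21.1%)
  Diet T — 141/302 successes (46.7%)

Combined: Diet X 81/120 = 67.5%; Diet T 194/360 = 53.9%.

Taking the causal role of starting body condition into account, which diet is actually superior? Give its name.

Diet T

Nothing the diet does changes starting body condition; the imbalance is an allocation artefact. With starting body condition also predicting the outcome, the pooled figure is confounded, and the within-stratum comparison is the causal one.
Within each level — good condition: 76.2% vs 91.4%; poor condition: 21.1% vs 46.7% — Diet T is higher every time.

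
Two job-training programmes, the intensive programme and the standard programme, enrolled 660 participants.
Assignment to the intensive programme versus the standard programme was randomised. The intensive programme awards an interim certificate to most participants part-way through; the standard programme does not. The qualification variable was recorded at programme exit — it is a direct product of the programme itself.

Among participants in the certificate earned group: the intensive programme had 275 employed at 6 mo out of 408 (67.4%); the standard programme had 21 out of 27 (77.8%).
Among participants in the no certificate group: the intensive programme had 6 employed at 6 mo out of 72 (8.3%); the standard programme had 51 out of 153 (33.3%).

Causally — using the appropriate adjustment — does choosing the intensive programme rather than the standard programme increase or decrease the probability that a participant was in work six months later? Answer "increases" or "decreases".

the standard programme is higher inside every qualification attained during the programme stratum but the intensive programme is higher in aggregate. Whether to stratify depends on how qualification attained during the programme relates to the programme.
The distribution of qualification attained during the programme is itself part of what the programme does — it is an intermediate outcome. Holding it fixed would remove that part of the effect; the total effect is the pooled difference.
Pooled: the intensive programme 58.5% vs the standard programme 40.0%; the intensive programme is higher overall.

increases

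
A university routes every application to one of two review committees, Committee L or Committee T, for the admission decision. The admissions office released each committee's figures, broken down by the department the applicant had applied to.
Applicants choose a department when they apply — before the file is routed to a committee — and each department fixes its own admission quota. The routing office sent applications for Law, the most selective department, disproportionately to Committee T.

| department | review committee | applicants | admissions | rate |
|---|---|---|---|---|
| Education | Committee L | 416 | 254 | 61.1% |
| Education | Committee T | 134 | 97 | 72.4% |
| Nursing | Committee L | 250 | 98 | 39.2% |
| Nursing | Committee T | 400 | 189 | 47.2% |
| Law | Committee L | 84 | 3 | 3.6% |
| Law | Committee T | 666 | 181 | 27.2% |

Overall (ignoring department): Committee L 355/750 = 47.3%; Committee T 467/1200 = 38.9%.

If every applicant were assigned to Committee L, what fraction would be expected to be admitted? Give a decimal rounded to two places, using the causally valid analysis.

0.32

Department differs across review committees for reasons unrelated to any effect of the review committee itself, and it separately predicts the outcome — a classic confounder. We must compare within department levels.
Standardising Committee L to the population department mix: 0.282·254/416 + 0.333·98/250 + 0.385·3/84 = 0.317.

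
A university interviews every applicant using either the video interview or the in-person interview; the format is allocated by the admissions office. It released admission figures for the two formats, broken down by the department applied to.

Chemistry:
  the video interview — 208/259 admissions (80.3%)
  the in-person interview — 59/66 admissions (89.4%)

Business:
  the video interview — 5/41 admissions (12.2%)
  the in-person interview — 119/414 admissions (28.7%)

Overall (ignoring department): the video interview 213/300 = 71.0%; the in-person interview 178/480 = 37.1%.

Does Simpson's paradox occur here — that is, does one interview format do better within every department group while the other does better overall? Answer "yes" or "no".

Within each department level (Chemistry 80.3% vs 89.4%; Business 12.2% vs 28.7%), the in-person interview has the higher rate every time. Pooled: 71.0% vs 37.1% — the video interview has the higher rate overall. The two comparisons disagree.

yes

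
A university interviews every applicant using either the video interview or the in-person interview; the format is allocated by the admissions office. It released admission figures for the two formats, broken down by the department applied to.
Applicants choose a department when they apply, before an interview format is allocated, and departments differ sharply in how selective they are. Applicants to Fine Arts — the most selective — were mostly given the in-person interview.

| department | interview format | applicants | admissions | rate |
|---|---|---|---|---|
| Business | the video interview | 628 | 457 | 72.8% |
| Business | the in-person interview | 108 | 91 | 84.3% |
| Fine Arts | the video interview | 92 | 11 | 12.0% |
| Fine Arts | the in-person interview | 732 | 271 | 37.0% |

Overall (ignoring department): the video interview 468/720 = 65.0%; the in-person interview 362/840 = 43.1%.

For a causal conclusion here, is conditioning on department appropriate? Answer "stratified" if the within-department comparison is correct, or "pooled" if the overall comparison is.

stratified

Department differs across interview formats for reasons unrelated to any effect of the interview format itself, and it separately predicts the outcome — a classic confounder. We must compare within department levels.
Within each level — Business: 72.8% vs 84.3%; Fine Arts: 12.0% vs 37.0% — the in-person interview is higher every time.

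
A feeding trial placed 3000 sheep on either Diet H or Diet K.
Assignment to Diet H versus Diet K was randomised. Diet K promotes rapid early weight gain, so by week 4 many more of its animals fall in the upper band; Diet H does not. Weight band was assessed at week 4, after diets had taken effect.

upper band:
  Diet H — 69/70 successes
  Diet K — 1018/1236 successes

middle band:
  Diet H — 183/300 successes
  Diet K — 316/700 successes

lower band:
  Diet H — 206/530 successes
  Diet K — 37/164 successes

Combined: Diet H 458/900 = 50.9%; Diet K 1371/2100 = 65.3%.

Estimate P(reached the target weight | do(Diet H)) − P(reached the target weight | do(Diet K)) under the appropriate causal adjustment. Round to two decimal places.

The distribution of week-4 weight band is itself part of what the diet does — it is an intermediate outcome. Holding it fixed would remove that part of the effect; the total effect is the pooled difference.
The causal difference is the pooled difference: 0.509 − 0.653 = -0.144.

-0.14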